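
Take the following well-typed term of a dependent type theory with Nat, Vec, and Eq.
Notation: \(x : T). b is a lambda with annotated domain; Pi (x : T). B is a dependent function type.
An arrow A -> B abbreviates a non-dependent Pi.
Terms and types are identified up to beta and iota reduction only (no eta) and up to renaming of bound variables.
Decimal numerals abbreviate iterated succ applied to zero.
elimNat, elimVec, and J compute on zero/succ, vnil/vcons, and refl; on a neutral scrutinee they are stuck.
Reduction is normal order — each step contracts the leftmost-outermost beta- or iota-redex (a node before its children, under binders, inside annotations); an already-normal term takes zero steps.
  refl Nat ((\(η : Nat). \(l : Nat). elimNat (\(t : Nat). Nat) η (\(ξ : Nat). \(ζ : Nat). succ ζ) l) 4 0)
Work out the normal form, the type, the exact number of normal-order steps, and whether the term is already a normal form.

resulting normal form:
  refl Nat 4
inferred type:
  Eq Nat 4 4
normal-order step count: 3
term was already normal: no
first redex: a beta-redex


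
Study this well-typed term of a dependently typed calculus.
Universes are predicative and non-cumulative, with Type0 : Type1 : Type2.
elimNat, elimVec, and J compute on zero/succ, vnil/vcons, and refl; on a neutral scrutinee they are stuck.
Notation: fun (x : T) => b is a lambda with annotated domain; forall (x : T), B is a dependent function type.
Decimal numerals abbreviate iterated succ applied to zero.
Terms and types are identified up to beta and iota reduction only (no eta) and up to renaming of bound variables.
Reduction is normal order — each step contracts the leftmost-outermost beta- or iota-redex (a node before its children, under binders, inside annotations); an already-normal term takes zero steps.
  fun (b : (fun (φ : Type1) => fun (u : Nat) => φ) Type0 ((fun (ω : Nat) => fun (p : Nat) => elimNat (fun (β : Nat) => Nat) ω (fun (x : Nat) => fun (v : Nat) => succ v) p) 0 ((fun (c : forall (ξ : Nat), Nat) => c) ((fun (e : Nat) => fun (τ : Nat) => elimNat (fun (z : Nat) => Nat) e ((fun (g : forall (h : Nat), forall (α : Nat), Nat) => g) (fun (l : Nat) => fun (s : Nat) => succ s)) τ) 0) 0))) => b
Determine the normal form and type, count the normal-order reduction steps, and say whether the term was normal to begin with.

resulting normal form:
  fun (b : Type0) => b
type:
  forall (b : Type0), Type0
steps to reach normal form (normal order): 2
already normal: no
first contracted redex: a beta-redex


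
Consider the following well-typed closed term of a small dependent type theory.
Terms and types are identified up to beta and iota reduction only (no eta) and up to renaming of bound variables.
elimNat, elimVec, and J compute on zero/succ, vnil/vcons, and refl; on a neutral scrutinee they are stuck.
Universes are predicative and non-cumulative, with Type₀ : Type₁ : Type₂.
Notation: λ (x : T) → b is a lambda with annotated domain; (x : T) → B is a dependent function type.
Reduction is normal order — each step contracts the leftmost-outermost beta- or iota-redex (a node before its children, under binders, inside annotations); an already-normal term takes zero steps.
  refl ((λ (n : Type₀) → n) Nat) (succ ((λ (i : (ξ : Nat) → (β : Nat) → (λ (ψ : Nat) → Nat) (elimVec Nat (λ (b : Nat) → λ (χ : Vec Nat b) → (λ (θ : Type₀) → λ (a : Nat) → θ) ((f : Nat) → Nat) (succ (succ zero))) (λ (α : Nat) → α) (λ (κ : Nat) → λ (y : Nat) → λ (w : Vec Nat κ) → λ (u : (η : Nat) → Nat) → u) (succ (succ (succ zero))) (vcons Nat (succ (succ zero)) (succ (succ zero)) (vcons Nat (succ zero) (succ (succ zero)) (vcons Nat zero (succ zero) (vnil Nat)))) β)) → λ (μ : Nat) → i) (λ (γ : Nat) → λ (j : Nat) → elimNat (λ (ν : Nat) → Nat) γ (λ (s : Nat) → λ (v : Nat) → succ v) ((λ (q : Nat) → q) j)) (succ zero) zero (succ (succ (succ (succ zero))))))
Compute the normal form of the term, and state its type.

normal form:
  refl Nat (succ (succ (succ (succ (succ zero)))))
inferred type:
  Eq Nat (succ (succ (succ (succ (succ zero))))) (succ (succ (succ (succ (succ zero)))))


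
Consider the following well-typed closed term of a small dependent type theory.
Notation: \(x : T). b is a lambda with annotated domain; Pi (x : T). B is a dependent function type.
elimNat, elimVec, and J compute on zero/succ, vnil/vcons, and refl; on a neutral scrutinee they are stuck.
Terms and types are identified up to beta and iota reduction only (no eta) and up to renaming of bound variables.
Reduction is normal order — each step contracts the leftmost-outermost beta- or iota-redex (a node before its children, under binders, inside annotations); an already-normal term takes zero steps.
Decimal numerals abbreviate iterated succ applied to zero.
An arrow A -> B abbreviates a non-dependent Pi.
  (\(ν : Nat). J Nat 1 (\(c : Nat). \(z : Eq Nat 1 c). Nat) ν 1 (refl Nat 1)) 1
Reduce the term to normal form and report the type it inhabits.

normal form:
  1
type:
  Nat
observation: contracting a beta-redex first, the term normalizes in 2 steps.


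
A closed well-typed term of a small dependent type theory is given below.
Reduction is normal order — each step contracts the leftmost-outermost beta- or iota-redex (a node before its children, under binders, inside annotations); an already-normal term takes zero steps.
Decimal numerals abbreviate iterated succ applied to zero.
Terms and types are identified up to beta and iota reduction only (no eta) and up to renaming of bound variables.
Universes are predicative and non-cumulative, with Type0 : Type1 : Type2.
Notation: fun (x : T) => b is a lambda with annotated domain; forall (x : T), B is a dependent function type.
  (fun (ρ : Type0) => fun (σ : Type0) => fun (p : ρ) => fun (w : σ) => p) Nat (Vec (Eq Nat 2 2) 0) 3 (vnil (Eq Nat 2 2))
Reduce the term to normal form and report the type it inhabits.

resulting normal form:
  3
inferred type:
  Nat


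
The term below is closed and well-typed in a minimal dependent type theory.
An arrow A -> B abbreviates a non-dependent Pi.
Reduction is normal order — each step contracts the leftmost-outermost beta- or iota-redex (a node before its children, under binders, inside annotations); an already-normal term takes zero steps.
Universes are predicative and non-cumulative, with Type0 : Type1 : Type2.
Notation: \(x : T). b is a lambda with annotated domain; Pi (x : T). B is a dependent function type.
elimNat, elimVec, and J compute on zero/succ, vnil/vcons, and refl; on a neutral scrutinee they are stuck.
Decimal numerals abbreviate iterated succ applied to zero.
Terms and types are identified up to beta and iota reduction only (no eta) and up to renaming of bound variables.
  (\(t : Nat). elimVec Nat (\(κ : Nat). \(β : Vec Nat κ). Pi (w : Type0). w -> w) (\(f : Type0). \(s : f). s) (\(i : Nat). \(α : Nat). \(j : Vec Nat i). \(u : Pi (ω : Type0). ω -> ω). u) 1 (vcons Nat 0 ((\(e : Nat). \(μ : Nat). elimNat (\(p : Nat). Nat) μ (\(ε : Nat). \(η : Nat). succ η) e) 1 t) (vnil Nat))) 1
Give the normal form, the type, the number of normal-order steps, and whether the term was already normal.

reduced normal form:
  \(t : Type0). \(κ : t). κ
type:
  Pi (t : Type0). t -> t
normal-order step count: 7
term was already normal: no
first contracted redex: a beta-redex


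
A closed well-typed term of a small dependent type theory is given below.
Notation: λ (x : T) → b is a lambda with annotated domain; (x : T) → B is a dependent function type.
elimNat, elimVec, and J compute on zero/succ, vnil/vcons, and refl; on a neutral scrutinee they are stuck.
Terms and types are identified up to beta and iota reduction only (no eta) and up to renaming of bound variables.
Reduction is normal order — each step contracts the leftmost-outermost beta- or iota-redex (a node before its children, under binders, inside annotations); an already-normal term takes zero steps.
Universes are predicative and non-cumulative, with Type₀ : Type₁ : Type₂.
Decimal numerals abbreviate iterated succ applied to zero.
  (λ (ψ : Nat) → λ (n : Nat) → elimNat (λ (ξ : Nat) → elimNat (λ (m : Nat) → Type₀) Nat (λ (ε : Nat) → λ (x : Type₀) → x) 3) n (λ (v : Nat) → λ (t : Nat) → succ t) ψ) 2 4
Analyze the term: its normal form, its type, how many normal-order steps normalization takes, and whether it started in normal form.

normal form:
  6
inferred type:
  Nat
steps to reach normal form (normal order): 9
started in normal form: no
first redex: a beta-redex


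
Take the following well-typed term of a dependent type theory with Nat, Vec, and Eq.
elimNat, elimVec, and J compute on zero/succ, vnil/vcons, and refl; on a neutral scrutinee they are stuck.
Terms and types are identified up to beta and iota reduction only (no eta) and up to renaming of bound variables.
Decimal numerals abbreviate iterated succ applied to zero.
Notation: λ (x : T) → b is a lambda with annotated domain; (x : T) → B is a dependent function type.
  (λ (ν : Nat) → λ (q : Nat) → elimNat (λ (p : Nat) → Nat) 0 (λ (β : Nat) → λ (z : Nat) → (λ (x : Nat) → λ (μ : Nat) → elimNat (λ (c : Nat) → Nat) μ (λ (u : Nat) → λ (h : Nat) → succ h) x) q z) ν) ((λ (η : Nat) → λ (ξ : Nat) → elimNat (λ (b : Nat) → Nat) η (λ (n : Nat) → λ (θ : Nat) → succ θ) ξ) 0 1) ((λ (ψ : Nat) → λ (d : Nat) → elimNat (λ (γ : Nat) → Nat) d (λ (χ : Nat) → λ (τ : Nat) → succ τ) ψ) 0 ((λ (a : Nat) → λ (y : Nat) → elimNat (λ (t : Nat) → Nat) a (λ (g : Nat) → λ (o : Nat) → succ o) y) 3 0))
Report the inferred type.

type:
  Nat


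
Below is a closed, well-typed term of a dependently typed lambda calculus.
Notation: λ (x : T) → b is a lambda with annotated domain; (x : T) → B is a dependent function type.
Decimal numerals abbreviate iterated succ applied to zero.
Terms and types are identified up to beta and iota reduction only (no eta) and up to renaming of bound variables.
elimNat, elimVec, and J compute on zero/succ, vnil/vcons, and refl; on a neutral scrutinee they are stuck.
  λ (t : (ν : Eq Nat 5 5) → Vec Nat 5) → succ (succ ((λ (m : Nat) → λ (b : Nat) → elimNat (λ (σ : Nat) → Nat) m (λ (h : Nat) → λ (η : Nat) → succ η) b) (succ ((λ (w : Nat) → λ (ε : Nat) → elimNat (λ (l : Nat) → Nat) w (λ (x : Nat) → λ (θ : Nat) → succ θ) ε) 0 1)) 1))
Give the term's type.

inferred type:
  (t : (ν : Eq Nat 5 5) → Vec Nat 5) → Nat


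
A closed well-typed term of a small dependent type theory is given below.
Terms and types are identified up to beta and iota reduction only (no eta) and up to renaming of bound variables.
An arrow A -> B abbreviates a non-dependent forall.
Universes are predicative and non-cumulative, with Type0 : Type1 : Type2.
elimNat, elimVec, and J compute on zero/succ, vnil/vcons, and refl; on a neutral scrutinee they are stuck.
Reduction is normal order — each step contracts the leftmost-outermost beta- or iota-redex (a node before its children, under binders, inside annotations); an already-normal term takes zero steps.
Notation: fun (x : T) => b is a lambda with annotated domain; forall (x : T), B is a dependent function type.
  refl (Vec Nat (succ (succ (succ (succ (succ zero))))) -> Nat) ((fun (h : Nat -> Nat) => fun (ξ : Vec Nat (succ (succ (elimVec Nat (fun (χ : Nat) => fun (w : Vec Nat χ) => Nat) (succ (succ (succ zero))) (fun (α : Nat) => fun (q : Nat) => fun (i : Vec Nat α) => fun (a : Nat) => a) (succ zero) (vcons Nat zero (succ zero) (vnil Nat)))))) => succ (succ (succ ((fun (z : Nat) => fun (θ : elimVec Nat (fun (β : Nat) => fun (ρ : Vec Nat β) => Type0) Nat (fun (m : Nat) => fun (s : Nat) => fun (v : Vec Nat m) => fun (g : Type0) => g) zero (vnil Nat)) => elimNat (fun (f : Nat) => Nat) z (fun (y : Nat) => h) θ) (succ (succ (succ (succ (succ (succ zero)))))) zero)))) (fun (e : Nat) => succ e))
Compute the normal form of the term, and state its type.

reduced normal form:
  refl (Vec Nat (succ (succ (succ (succ (succ zero))))) -> Nat) (fun (h : Vec Nat (succ (succ (succ (succ (succ zero)))))) => succ (succ (succ (succ (succ (succ (succ (succ (succ zero)))))))))
the term's type:
  Eq (Vec Nat (succ (succ (succ (succ (succ zero))))) -> Nat) (fun (h : Vec Nat (succ (succ (succ (succ (succ zero)))))) => succ (succ (succ (succ (succ (succ (succ (succ (succ zero))))))))) (fun (ξ : Vec Nat (succ (succ (succ (succ (succ zero)))))) => succ (succ (succ (succ (succ (succ (succ (succ (succ zero)))))))))
observation: normalization takes exactly 10 steps under the normal-order strategy.


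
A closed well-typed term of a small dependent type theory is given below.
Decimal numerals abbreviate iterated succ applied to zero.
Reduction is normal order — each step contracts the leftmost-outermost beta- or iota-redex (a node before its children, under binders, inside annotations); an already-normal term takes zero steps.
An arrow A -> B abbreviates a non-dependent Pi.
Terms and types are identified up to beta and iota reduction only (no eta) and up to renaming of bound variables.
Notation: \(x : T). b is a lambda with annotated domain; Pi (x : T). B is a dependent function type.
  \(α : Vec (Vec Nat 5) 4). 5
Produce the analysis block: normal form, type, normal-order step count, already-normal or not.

normal form:
  \(α : Vec (Vec Nat 5) 4). 5
the term's type:
  Vec (Vec Nat 5) 4 -> Nat
steps to reach normal form (normal order): 0
term was already normal: yes


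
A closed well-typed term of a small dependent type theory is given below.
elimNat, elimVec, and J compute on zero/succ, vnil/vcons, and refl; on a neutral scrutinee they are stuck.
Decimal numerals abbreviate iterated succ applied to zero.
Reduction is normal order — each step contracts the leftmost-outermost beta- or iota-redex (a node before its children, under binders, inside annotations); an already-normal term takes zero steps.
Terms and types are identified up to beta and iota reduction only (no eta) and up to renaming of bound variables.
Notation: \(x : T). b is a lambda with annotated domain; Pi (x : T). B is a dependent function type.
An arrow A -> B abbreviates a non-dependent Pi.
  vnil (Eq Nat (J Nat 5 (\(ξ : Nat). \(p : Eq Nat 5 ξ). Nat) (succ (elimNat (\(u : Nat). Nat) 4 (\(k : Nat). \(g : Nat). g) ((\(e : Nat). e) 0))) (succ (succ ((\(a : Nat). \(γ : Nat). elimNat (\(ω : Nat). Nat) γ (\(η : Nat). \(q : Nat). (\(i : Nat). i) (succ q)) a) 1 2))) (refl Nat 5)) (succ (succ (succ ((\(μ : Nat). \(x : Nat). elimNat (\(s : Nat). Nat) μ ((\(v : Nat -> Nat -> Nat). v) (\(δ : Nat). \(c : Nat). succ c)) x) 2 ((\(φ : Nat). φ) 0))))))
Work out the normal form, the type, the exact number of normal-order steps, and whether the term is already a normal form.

reduced normal form:
  vnil (Eq Nat 5 5)
the term's type:
  Vec (Eq Nat 5 5) 0
normal-order step count: 8
term was already normal: no
first contracted redex: a J iota-redex


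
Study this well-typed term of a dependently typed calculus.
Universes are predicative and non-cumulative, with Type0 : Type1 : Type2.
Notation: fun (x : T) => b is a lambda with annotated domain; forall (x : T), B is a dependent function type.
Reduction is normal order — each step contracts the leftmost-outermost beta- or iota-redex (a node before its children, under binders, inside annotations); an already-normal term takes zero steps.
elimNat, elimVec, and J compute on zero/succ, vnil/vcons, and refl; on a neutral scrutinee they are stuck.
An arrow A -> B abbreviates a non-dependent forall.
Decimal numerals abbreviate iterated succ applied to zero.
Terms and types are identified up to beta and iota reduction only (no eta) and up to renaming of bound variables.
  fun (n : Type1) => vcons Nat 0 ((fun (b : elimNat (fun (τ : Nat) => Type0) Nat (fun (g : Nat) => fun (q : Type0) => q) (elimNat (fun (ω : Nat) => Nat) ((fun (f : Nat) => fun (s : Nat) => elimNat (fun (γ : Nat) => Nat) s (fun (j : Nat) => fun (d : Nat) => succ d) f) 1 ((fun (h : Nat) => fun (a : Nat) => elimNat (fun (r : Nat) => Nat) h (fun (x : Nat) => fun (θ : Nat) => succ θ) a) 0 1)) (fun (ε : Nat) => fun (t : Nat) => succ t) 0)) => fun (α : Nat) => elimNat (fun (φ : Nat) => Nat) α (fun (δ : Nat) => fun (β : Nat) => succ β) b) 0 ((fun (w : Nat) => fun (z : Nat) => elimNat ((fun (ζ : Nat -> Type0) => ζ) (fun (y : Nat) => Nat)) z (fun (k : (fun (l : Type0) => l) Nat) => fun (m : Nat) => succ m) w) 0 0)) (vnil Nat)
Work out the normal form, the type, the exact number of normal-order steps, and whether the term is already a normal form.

resulting normal form:
  fun (n : Type1) => vcons Nat 0 0 (vnil Nat)
type:
  Type1 -> Vec Nat 1
reduction steps (normal order): 6
already normal: no
first contracted redex: a beta-redex


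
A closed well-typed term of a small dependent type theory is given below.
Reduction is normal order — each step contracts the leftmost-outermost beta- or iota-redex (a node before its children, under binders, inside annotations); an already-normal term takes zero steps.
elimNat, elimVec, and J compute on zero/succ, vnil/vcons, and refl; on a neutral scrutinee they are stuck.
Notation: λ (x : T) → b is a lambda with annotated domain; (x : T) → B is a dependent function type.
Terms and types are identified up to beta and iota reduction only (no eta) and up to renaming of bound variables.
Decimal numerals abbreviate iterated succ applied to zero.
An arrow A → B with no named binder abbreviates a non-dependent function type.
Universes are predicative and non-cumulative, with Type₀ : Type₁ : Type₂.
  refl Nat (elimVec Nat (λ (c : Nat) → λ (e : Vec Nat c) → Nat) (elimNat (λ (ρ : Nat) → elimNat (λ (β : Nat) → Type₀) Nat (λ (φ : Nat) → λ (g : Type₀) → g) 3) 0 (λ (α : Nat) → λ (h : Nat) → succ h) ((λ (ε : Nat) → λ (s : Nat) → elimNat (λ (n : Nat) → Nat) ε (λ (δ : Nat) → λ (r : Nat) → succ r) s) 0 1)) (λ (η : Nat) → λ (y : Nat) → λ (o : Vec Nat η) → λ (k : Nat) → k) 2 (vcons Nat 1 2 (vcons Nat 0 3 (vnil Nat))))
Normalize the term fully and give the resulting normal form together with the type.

reduced normal form:
  refl Nat 1
the term's type:
  Eq Nat 1 1


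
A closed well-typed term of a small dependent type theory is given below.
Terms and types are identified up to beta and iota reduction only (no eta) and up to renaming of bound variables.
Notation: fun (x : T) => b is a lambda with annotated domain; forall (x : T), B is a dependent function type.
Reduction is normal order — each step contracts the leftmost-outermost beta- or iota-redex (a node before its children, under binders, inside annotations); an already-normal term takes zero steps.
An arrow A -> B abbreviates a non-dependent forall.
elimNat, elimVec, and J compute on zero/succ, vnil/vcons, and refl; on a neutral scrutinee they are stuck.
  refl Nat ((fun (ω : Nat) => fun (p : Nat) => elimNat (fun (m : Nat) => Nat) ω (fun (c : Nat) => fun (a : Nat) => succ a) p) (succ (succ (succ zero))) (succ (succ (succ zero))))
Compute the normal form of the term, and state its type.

reduced normal form:
  refl Nat (succ (succ (succ (succ (succ (succ zero))))))
type:
  Eq Nat (succ (succ (succ (succ (succ (succ zero)))))) (succ (succ (succ (succ (succ (succ zero))))))
observation: reduction starts at a beta-redex, and 12 normal-order steps reach the normal form.


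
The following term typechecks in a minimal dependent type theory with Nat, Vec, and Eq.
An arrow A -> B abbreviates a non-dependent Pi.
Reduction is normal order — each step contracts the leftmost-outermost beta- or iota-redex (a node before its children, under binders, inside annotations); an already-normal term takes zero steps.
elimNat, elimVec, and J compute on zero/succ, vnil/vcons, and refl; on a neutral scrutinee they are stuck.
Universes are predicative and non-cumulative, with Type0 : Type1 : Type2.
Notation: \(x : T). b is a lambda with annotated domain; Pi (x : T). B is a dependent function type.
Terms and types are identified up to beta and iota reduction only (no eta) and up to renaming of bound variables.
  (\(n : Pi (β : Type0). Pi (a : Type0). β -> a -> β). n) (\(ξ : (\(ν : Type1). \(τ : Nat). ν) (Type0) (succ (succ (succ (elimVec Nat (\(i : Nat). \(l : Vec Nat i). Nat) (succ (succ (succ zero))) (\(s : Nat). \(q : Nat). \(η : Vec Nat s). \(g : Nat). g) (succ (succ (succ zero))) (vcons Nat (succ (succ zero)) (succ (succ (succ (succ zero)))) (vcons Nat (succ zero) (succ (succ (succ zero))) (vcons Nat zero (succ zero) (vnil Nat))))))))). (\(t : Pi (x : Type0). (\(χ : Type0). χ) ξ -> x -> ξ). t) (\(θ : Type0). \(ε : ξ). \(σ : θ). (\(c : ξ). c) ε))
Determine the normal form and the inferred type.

reduced normal form:
  \(n : Type0). \(β : Type0). \(a : n). \(ξ : β). a
type:
  Pi (n : Type0). Pi (β : Type0). n -> β -> n


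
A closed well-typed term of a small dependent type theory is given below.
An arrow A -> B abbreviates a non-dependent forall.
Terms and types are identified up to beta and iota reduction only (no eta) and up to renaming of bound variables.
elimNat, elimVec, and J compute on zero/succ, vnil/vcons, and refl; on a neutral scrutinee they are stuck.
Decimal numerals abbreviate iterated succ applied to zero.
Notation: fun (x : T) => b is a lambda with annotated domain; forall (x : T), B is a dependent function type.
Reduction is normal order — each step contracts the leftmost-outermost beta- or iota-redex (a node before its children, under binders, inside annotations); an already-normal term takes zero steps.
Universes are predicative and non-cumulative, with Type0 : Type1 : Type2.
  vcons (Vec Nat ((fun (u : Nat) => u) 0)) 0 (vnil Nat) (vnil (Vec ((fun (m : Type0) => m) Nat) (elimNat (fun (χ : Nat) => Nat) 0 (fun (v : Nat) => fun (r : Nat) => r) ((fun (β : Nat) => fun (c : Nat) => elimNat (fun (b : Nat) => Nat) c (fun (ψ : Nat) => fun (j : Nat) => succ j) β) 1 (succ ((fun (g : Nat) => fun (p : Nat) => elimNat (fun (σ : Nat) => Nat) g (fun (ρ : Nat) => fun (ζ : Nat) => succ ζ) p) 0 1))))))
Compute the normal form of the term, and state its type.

resulting normal form:
  vcons (Vec Nat 0) 0 (vnil Nat) (vnil (Vec Nat 0))
type:
  Vec (Vec Nat 0) 1


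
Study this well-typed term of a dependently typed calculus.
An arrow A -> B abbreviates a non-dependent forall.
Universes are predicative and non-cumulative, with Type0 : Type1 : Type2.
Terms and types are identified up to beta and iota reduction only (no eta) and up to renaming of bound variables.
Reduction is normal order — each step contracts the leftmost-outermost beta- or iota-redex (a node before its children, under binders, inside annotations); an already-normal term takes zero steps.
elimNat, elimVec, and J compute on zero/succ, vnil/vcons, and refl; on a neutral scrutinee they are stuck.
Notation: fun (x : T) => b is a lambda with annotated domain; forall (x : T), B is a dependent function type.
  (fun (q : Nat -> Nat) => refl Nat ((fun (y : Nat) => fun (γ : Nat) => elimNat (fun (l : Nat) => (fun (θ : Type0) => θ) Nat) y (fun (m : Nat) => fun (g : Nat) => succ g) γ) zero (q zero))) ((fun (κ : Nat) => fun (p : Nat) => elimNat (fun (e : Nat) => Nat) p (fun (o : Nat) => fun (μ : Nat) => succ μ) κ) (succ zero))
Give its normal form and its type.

normal form:
  refl Nat (succ zero)
type:
  Eq Nat (succ zero) (succ zero)
observation: normalization takes exactly 14 steps under the normal-order strategy.


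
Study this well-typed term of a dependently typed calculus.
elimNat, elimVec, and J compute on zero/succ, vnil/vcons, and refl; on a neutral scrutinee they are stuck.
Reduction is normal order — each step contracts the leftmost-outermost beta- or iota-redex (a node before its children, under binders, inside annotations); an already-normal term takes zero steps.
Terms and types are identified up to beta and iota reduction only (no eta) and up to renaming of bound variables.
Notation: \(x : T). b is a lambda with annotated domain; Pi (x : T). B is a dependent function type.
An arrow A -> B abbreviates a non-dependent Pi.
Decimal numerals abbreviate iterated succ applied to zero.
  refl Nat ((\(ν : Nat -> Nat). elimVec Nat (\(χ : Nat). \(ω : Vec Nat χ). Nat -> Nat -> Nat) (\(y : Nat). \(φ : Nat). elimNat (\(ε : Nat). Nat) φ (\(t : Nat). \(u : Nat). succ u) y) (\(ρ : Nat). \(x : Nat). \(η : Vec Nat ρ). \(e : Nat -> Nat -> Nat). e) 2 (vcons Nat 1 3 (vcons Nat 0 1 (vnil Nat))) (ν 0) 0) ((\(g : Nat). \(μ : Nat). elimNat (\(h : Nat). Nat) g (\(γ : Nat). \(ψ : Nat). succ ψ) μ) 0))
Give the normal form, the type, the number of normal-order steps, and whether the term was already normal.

resulting normal form:
  refl Nat 0
the term's type:
  Eq Nat 0 0
reduction steps (normal order): 18
term was already normal: no
first contracted redex: a beta-redex


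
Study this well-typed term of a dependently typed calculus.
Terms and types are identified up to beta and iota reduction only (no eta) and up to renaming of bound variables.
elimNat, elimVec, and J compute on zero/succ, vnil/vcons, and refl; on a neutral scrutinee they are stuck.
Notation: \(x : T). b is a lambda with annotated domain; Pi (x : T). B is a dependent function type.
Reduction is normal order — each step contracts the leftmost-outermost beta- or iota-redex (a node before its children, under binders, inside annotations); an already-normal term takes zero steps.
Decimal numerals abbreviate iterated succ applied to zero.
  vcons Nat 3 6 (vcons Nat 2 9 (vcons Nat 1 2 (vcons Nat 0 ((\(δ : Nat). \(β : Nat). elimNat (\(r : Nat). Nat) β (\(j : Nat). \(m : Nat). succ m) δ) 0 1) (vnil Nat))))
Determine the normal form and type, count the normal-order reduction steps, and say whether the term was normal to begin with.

reduced normal form:
  vcons Nat 3 6 (vcons Nat 2 9 (vcons Nat 1 2 (vcons Nat 0 1 (vnil Nat))))
type:
  Vec Nat 4
normal-order step count: 3
term was already normal: no
first contracted redex: a beta-redex


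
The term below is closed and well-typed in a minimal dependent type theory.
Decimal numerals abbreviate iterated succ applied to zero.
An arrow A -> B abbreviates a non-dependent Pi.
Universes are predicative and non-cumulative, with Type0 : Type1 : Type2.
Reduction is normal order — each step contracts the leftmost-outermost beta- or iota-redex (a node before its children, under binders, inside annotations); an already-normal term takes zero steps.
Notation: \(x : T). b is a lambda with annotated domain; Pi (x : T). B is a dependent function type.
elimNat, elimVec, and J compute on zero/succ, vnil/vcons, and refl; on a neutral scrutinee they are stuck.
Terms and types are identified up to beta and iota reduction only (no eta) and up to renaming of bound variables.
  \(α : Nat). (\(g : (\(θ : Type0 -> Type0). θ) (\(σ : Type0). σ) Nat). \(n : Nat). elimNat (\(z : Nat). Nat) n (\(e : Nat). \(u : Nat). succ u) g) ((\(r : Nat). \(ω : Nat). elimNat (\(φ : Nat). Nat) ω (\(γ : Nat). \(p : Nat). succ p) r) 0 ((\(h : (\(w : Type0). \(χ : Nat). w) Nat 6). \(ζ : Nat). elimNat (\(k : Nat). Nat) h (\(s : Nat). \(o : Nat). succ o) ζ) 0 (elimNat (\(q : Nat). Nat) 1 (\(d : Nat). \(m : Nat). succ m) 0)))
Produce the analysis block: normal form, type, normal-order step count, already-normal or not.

resulting normal form:
  \(α : Nat). \(g : Nat). succ g
inferred type:
  Nat -> Nat -> Nat
normal-order step count: 15
started in normal form: no
first redex: a beta-redex


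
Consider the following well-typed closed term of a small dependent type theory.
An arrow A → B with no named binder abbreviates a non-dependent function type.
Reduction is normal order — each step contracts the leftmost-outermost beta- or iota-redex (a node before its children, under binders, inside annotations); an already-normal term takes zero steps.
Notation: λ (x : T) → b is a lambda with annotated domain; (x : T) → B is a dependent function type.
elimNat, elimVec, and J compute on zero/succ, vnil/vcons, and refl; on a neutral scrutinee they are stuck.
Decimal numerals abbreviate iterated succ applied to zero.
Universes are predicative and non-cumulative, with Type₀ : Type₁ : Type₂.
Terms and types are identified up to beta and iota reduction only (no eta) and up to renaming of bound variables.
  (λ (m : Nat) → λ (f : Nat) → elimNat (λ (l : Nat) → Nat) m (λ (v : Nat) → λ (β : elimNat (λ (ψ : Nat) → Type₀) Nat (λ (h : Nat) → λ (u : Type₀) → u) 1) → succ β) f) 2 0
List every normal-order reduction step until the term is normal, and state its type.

normal-order reduction sequence:
  (λ (m : Nat) → λ (f : Nat) → elimNat (λ (l : Nat) → Nat) m (λ (v : Nat) → λ (β : elimNat (λ (ψ : Nat) → Type₀) Nat (λ (h : Nat) → λ (u : Type₀) → u) 1) → succ β) f) 2 0
  ~> (λ (m : Nat) → elimNat (λ (f : Nat) → Nat) 2 (λ (l : Nat) → λ (v : elimNat (λ (β : Nat) → Type₀) Nat (λ (ψ : Nat) → λ (h : Type₀) → h) 1) → succ v) m) 0
  ~> elimNat (λ (m : Nat) → Nat) 2 (λ (f : Nat) → λ (l : elimNat (λ (v : Nat) → Type₀) Nat (λ (β : Nat) → λ (ψ : Type₀) → ψ) 1) → succ l) 0
  ~> 2
the term's type:
  Nat


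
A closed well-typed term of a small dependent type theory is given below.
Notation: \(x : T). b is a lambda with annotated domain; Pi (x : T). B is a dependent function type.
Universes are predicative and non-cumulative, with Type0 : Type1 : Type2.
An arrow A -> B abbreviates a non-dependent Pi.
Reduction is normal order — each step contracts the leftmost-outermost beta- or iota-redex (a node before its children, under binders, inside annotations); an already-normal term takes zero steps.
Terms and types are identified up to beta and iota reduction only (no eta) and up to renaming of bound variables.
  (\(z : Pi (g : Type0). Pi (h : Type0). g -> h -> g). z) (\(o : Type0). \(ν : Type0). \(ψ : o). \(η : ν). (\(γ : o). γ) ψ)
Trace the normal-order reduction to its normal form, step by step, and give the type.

normal-order reduction sequence:
  (\(z : Pi (g : Type0). Pi (h : Type0). g -> h -> g). z) (\(o : Type0). \(ν : Type0). \(ψ : o). \(η : ν). (\(γ : o). γ) ψ)
  ~> \(z : Type0). \(g : Type0). \(h : z). \(o : g). (\(ν : z). ν) h
  ~> \(z : Type0). \(g : Type0). \(h : z). \(o : g). h
the term's type:
  Pi (z : Type0). Pi (g : Type0). z -> g -> z


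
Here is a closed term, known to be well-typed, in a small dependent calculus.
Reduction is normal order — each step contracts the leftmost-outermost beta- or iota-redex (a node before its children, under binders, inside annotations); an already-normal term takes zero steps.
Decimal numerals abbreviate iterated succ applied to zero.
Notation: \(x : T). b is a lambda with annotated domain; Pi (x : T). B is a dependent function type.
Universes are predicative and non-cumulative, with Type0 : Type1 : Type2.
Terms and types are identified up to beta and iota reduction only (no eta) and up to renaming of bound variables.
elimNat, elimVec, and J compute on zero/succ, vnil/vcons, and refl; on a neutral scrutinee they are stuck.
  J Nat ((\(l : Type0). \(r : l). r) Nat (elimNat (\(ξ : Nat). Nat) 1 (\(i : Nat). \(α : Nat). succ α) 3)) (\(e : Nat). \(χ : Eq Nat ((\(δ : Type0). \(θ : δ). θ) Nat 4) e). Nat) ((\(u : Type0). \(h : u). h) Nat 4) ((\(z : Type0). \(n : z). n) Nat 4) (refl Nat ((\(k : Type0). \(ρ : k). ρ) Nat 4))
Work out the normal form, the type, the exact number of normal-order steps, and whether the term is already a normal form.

resulting normal form:
  4
the term's type:
  Nat
normal-order step count: 3
term was already normal: no
first redex: a J iota-redex


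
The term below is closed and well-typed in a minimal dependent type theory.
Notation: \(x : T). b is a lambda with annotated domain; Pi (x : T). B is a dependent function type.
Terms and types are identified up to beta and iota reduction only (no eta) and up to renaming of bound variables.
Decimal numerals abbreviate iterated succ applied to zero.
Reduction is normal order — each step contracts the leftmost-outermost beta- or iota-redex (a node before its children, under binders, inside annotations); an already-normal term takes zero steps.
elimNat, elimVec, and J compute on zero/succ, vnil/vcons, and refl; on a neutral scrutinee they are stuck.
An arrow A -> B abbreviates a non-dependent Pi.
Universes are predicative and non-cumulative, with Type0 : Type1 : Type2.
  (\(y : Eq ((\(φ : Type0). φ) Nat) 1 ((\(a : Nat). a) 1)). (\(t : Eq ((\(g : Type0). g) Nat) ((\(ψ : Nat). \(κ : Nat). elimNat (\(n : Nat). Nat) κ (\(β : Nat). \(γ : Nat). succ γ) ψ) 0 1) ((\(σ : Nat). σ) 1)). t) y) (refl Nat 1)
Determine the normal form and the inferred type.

resulting normal form:
  refl Nat 1
the term's type:
  Eq Nat 1 1
observation: the leftmost-outermost redex is a beta-redex, and normalization takes 2 steps.


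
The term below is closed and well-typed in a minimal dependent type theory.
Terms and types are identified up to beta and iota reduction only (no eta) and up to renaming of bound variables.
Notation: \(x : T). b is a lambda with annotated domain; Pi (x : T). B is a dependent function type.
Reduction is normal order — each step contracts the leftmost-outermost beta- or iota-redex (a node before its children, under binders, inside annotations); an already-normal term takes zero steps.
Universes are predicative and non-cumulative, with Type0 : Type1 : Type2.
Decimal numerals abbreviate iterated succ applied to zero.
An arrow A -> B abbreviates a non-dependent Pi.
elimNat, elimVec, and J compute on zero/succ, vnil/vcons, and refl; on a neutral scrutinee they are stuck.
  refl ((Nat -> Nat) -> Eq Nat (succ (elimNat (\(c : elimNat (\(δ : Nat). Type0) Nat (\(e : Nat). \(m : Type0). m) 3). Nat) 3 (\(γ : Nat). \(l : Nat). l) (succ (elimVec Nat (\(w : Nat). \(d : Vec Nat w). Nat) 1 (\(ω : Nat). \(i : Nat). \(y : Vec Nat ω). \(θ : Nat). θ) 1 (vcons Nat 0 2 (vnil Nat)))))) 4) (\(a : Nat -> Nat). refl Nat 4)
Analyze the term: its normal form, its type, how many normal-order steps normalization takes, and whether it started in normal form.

resulting normal form:
  refl ((Nat -> Nat) -> Eq Nat 4 4) (\(c : Nat -> Nat). refl Nat 4)
type:
  Eq ((Nat -> Nat) -> Eq Nat 4 4) (\(c : Nat -> Nat). refl Nat 4) (\(δ : Nat -> Nat). refl Nat 4)
normal-order step count: 23
already normal: no
first redex: an elimNat iota-redex


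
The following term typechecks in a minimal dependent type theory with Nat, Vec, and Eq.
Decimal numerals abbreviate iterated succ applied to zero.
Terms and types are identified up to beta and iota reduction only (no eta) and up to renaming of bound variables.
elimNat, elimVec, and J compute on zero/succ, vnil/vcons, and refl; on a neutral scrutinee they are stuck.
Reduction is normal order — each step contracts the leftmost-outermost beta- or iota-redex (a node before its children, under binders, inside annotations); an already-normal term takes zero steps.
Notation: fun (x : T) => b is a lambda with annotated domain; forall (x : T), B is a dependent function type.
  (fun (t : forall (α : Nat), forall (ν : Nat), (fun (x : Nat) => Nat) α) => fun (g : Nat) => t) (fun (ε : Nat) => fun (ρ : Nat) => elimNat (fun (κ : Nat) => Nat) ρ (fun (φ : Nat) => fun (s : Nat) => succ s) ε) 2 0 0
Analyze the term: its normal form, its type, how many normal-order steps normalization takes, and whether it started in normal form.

reduced normal form:
  0
inferred type:
  Nat
normal-order step count: 5
term was already normal: no
first redex: a beta-redex


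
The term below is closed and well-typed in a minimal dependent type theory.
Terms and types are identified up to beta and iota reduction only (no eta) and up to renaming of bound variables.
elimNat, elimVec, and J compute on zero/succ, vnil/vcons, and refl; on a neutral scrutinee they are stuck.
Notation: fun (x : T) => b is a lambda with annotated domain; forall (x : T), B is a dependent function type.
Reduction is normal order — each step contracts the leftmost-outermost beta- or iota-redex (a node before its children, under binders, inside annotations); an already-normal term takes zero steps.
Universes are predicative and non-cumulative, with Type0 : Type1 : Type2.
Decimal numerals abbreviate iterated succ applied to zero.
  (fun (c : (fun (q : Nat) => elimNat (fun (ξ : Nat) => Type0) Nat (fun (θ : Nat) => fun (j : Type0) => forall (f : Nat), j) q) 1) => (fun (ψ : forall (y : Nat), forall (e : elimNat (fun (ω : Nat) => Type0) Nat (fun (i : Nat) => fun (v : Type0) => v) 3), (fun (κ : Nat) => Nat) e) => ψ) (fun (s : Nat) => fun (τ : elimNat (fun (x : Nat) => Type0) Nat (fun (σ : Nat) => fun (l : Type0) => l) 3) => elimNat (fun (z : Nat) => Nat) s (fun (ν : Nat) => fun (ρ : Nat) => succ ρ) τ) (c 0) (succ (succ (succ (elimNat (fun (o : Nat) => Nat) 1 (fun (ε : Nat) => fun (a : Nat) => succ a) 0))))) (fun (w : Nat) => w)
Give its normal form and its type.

normal form:
  4
inferred type:
  Nat
observation: the first redex contracted is a beta-redex; the normal form is reached in 19 normal-order steps.


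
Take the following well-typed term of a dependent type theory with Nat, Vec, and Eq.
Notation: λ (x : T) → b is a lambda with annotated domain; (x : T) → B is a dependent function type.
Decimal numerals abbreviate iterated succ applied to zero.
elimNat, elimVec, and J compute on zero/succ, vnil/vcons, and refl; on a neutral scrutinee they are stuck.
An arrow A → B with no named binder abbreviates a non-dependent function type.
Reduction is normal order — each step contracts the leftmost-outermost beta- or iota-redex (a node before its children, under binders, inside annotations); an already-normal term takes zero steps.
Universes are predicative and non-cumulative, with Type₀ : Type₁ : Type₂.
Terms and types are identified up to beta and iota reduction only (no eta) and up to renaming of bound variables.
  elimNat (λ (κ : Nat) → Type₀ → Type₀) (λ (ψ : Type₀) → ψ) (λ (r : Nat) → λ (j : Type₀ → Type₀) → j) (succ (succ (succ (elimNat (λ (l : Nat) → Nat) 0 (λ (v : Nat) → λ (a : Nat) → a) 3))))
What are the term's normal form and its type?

resulting normal form:
  λ (κ : Type₀) → κ
the term's type:
  Type₀ → Type₀
observation: normalization takes exactly 20 steps under the normal-order strategy.


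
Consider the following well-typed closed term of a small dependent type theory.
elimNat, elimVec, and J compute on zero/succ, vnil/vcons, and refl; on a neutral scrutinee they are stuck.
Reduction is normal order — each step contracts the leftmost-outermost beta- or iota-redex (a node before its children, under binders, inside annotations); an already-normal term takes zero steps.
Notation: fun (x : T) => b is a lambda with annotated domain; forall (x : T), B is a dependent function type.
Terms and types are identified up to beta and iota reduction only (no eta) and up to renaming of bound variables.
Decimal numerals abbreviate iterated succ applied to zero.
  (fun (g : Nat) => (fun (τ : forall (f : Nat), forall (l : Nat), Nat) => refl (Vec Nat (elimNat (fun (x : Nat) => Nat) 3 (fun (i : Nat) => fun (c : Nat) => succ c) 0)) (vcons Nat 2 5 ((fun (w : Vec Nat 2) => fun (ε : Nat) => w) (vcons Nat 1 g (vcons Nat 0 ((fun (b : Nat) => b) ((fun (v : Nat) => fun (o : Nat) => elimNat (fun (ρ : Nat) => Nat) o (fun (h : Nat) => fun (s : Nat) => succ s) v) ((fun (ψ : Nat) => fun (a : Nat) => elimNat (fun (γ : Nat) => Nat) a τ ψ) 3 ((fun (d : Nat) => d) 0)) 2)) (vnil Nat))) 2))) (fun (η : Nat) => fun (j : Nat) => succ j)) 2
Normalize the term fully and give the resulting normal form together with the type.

resulting normal form:
  refl (Vec Nat 3) (vcons Nat 2 5 (vcons Nat 1 2 (vcons Nat 0 5 (vnil Nat))))
type:
  Eq (Vec Nat 3) (vcons Nat 2 5 (vcons Nat 1 2 (vcons Nat 0 5 (vnil Nat)))) (vcons Nat 2 5 (vcons Nat 1 2 (vcons Nat 0 5 (vnil Nat))))
observation: contracting a beta-redex first, the term normalizes in 31 steps.


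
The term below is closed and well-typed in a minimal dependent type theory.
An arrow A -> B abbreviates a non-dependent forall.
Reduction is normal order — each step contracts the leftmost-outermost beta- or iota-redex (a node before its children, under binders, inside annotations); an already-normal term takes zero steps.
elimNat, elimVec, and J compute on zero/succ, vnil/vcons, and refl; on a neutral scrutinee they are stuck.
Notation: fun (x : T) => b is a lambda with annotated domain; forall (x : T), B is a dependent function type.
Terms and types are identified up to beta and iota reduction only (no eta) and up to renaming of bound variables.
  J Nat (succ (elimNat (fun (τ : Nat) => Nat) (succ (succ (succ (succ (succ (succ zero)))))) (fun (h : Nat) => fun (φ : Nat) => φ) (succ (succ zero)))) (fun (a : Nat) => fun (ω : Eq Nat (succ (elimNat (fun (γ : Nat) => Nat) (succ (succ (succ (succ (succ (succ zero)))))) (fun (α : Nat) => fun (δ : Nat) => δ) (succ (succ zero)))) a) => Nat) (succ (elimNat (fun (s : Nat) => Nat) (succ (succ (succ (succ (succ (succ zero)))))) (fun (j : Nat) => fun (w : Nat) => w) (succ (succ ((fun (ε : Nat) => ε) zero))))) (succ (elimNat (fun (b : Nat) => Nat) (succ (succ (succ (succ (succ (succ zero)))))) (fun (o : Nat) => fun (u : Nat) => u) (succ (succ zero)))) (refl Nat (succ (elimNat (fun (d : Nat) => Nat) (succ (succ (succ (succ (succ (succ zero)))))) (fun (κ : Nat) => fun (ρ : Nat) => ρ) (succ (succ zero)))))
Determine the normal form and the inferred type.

resulting normal form:
  succ (succ (succ (succ (succ (succ (succ zero))))))
inferred type:
  Nat
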